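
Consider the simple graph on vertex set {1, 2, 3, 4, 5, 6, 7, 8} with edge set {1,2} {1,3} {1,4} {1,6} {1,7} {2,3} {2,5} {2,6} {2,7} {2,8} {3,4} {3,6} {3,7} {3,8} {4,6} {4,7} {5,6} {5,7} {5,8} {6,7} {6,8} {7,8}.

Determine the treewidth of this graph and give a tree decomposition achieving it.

Every bag has size at most 5, so the width is 5 − 1 = 4 and tw(G) ≤ 4. On the other hand G contains the 5-clique {2, 3, 6, 7, 8}. A clique must lie in a single bag of any decomposition, so no decomposition can have width below 4. Therefore the treewidth is 4.

Treewidth 4.
Bags: B1 = {2, 3, 6, 7, 8}  B2 = {1, 2, 3, 6, 7}  B3 = {2, 5, 6, 7, 8}  B4 = {1, 3, 4, 6, 7}
Tree: B1–B2, B1–B3, B2–B4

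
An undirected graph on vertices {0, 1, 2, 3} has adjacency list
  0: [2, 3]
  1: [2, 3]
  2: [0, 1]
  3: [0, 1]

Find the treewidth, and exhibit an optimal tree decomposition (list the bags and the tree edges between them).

Each bag holds 3 vertices, so the decomposition has width 2, which upper-bounds the treewidth. The edges 2–0–3–1–2 form a cycle, so G is not a tree and its treewidth is at least 2. Hence tw(G) = 2 exactly.

Treewidth 2.
One such decomposition:
Bags: B1 = {0, 2, 3}  B2 = {1, 2, 3}
Tree: B1–B2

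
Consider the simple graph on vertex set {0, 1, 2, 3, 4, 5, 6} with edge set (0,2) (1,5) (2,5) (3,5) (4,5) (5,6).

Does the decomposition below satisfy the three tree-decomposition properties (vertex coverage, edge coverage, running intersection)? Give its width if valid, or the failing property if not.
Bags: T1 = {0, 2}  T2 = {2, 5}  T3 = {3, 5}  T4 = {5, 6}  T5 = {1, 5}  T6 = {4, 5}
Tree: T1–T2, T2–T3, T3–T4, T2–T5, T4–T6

Checking the three conditions: (i) the bags cover all of {0, 1, 2, 3, 4, 5, 6}; (ii) for each edge, some bag contains both endpoints; (iii) the bags containing any fixed vertex form a subtree. All hold, so the decomposition is valid with width 2 − 1 = 1.

Yes; width 1.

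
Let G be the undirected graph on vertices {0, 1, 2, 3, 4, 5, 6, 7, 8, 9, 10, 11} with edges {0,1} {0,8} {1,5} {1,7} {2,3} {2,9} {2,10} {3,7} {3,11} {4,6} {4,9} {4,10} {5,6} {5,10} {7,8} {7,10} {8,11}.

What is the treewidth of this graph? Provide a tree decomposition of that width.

Treewidth 3.
One optimal decomposition is:
Bags: B1 = {4, 5, 6, 9}  B2 = {4, 5, 9, 10}  B3 = {2, 5, 9, 10}  B4 = {1, 2, 5, 10}  B5 = {1, 2, 7, 10}  B6 = {1, 2, 3, 7}  B7 = {0, 1, 3, 7}  B8 = {0, 3, 7, 8}  B9 = {0, 3, 8, 11}
Tree: B1–B2, B2–B3, B3–B4, B4–B5, B5–B6, B6–B7, B7–B8, B8–B9

Each bag holds 4 vertices, so the decomposition has width 3, which upper-bounds the treewidth. For the lower bound: the 4 vertex sets {4,6,9}, {5}, {10}, {1,2,3,7} are disjoint, each induces a connected subgraph, and every pair is joined by at least one edge of G. Contracting each set to a single vertex therefore yields K_{4} as a minor, and since treewidth is minor-monotone, tw(G) ≥ tw(K_{4}) = 3. Hence tw(G) = 3 exactly.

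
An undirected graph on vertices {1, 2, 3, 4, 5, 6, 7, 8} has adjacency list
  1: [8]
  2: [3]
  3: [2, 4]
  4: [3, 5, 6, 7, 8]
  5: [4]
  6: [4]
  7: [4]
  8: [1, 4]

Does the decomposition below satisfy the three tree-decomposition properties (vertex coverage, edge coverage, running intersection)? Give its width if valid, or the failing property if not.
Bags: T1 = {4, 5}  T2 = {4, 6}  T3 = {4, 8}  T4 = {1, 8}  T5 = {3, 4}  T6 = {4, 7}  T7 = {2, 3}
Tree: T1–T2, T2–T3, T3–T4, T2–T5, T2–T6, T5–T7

Every vertex of G appears in some bag (union = {1, 2, 3, 4, 5, 6, 7, 8}); every edge is covered by a bag; and for each vertex v the set of bags containing v is connected in the bag tree. The decomposition is therefore valid. The largest bag has 2 vertices, so the width is 1.

Yes; width 1.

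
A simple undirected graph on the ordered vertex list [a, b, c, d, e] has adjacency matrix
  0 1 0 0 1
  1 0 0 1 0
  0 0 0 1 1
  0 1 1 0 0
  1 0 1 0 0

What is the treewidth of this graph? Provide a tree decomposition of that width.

Every bag has size at most 3, so the width is 3 − 1 = 2 and tw(G) ≤ 2. The edges e–a–b–d–c–e form a cycle, so G is not a tree and its treewidth is at least 2. Hence tw(G) = 2 exactly.

Treewidth 2.
One such decomposition:
Bags: B1 = {a, b, e}  B2 = {b, d, e}  B3 = {c, d, e}
Tree: B1–B2, B2–B3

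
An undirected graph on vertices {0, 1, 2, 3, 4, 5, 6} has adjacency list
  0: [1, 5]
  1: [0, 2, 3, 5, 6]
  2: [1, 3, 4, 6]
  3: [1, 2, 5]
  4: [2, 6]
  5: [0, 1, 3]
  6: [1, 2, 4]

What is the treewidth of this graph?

A width-2 tree decomposition is:
Bags: B1 = {1, 3, 5}  B2 = {1, 2, 3}  B3 = {1, 2, 6}  B4 = {2, 4, 6}  B5 = {0, 1, 5}
Tree: B1–B2, B2–B3, B3–B4, B1–B5
Every bag has size at most 3, so the width is 3 − 1 = 2 and tw(G) ≤ 2. Conversely, {0, 1, 5} is a clique of size 3, and the vertices of any clique must share a bag in every tree decomposition; so some bag has ≥ 3 vertices and tw(G) ≥ 2. The upper and lower bounds meet at 2, so that is the treewidth.

2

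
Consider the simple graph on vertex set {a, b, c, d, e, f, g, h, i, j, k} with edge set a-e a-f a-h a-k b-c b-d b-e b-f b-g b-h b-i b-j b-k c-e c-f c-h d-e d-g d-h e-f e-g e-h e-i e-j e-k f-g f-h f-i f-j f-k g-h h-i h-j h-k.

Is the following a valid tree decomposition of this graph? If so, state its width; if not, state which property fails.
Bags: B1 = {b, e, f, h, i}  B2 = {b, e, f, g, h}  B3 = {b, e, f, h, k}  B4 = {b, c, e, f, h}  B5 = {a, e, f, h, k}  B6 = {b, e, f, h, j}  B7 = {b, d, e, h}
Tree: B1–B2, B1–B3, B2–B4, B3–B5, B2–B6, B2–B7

A tree decomposition must satisfy three properties: every vertex lies in some bag; for every edge, both endpoints lie together in some bag; and for every vertex, the bags containing it form a connected subtree. Here edge (g,d) lies in no bag, so the decomposition is invalid.

No — edge (g,d) lies in no bag.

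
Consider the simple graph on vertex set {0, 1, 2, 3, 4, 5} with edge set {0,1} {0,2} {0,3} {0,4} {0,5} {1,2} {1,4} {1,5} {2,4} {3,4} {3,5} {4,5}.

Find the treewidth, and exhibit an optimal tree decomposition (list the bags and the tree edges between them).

Treewidth 3.
One optimal decomposition is:
Bags: B1 = {0, 1, 2, 4}  B2 = {0, 1, 4, 5}  B3 = {0, 3, 4, 5}
Tree: B1–B2, B2–B3

Each bag holds 4 vertices, so the decomposition has width 3, which upper-bounds the treewidth. On the other hand G contains the 4-clique {0, 1, 2, 4}. A clique must lie in a single bag of any decomposition, so no decomposition can have width below 3. Hence tw(G) = 3 exactly.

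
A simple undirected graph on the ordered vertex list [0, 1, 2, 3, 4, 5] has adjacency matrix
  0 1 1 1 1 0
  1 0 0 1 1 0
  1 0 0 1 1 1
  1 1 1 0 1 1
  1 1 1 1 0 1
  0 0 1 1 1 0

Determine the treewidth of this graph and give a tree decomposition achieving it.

Treewidth 3.
One optimal decomposition is:
Bags: B1 = {0, 2, 3, 4}  B2 = {2, 3, 4, 5}  B3 = {0, 1, 3, 4}
Tree: B1–B2, B1–B3

Each bag holds 4 vertices, so the decomposition has width 3, which upper-bounds the treewidth. For the lower bound, the 4 vertices {0, 1, 3, 4} are pairwise adjacent, and any tree decomposition puts a clique entirely inside one bag — forcing width ≥ 3. The upper and lower bounds meet at 3, so that is the treewidth.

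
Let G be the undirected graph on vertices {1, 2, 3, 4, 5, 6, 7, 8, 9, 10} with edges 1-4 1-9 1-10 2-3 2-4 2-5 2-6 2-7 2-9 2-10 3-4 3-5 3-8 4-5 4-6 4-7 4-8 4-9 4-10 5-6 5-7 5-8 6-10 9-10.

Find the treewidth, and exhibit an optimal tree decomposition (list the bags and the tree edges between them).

Treewidth 3.
One such decomposition:
Bags: B1 = {2, 4, 9, 10}  B2 = {2, 4, 6, 10}  B3 = {1, 4, 9, 10}  B4 = {2, 4, 5, 6}  B5 = {2, 3, 4, 5}  B6 = {3, 4, 5, 8}  B7 = {2, 4, 5, 7}
Tree: B1–B2, B1–B3, B2–B4, B4–B5, B5–B6, B4–B7

Every bag has size at most 4, so the width is 4 − 1 = 3 and tw(G) ≤ 3. On the other hand G contains the 4-clique {3, 4, 5, 8}. A clique must lie in a single bag of any decomposition, so no decomposition can have width below 3. The upper and lower bounds meet at 3, so that is the treewidth.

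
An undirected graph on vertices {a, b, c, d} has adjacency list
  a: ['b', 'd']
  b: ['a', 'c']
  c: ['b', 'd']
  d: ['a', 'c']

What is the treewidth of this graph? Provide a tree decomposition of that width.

Each bag holds 3 vertices, so the decomposition has width 2, which upper-bounds the treewidth. For the lower bound, G contains the cycle b–a–d–c–b, so G is not a forest; only forests have treewidth ≤ 1, hence tw(G) ≥ 2. Hence tw(G) = 2 exactly.

Treewidth 2.
One such decomposition:
Bags: B1 = {a, b, d}  B2 = {b, c, d}
Tree: B1–B2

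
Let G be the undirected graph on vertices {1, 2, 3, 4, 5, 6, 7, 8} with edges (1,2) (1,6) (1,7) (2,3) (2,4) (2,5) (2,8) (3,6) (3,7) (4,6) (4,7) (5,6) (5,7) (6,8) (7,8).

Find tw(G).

A width-3 tree decomposition is:
Bags: B1 = {2, 3, 6, 7}  B2 = {2, 5, 6, 7}  B3 = {2, 4, 6, 7}  B4 = {2, 6, 7, 8}  B5 = {1, 2, 6, 7}
Tree: B1–B2, B2–B3, B3–B4, B4–B5
Each bag holds 4 vertices, so the decomposition has width 3, which upper-bounds the treewidth. For the lower bound: the 4 vertex sets {3,7}, {2,5}, {6}, {4} are disjoint, each induces a connected subgraph, and every pair is joined by at least one edge of G. Contracting each set to a single vertex therefore yields K_{4} as a minor, and since treewidth is minor-monotone, tw(G) ≥ tw(K_{4}) = 3. Combining the bounds, tw(G) = 3.

3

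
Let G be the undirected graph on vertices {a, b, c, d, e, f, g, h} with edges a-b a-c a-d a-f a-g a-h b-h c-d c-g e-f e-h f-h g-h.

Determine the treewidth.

2

A width-2 tree decomposition is:
Bags: B1 = {e, f, h}  B2 = {a, f, h}  B3 = {a, g, h}  B4 = {a, b, h}  B5 = {a, c, g}  B6 = {a, c, d}
Tree: B1–B2, B2–B3, B3–B4, B3–B5, B5–B6
The largest bag has 3 vertices, giving width 2; this decomposition certifies tw(G) ≤ 2. On the other hand G contains the 3-clique {e, f, h}. A clique must lie in a single bag of any decomposition, so no decomposition can have width below 2. Therefore the treewidth is 2.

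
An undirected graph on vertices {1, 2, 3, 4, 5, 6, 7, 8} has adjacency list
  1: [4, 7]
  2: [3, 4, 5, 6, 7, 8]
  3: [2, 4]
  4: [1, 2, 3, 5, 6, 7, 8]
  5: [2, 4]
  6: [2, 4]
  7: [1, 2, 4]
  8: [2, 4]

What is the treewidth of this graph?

2

A width-2 tree decomposition is:
Bags: B1 = {2, 4, 5}  B2 = {2, 3, 4}  B3 = {2, 4, 7}  B4 = {2, 4, 6}  B5 = {1, 4, 7}  B6 = {2, 4, 8}
Tree: B1–B2, B1–B3, B3–B4, B3–B5, B3–B6
Each bag holds 3 vertices, so the decomposition has width 2, which upper-bounds the treewidth. Conversely, {1, 4, 7} is a clique of size 3, and the vertices of any clique must share a bag in every tree decomposition; so some bag has ≥ 3 vertices and tw(G) ≥ 2. Combining the bounds, tw(G) = 2.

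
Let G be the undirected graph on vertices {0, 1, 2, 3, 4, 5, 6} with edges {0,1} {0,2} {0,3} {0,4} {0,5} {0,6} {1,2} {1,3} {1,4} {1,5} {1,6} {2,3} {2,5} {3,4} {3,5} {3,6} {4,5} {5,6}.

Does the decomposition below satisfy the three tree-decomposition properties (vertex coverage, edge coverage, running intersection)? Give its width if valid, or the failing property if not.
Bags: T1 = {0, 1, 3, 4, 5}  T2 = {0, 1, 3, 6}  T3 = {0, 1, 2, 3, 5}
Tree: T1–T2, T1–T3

No — edge (5,6) lies in no bag.

A tree decomposition must satisfy three properties: every vertex lies in some bag; for every edge, both endpoints lie together in some bag; and for every vertex, the bags containing it form a connected subtree. Here edge (5,6) lies in no bag, so the decomposition is invalid.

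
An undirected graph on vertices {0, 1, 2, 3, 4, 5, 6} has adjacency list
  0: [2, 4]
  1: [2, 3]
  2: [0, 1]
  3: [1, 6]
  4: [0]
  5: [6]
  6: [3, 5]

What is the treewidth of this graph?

1

A width-1 tree decomposition is:
Bags: B1 = {0, 4}  B2 = {0, 2}  B3 = {1, 2}  B4 = {1, 3}  B5 = {3, 6}  B6 = {5, 6}
Tree: B1–B2, B2–B3, B3–B4, B4–B5, B5–B6
The largest bag has 2 vertices, giving width 1; this decomposition certifies tw(G) ≤ 1. Any graph with an edge has treewidth ≥ 1, and G has the edge 4–0. Therefore the treewidth is 1.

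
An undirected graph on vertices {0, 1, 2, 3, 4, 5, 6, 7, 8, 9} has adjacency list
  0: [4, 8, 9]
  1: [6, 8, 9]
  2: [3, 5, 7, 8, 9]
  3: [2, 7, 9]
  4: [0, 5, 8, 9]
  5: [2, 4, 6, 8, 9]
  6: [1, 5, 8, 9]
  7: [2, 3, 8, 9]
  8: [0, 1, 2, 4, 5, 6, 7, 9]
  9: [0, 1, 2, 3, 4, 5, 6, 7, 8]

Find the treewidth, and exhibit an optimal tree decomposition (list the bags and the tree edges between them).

Every bag has size at most 4, so the width is 4 − 1 = 3 and tw(G) ≤ 3. For the lower bound, the 4 vertices {0, 4, 8, 9} are pairwise adjacent, and any tree decomposition puts a clique entirely inside one bag — forcing width ≥ 3. Combining the bounds, tw(G) = 3.

Treewidth 3.
One optimal decomposition is:
Bags: B1 = {2, 5, 8, 9}  B2 = {2, 7, 8, 9}  B3 = {5, 6, 8, 9}  B4 = {4, 5, 8, 9}  B5 = {1, 6, 8, 9}  B6 = {0, 4, 8, 9}  B7 = {2, 3, 7, 9}
Tree: B1–B2, B1–B3, B3–B4, B3–B5, B4–B6, B2–B7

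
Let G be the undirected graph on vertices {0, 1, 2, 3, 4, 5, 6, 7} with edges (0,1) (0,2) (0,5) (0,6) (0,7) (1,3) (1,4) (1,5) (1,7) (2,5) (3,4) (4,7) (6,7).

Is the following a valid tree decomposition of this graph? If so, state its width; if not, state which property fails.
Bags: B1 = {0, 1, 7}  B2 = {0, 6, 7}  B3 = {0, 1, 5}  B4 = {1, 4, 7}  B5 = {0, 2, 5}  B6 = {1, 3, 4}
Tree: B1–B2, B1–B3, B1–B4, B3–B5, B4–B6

Every vertex of G appears in some bag (union = {0, 1, 2, 3, 4, 5, 6, 7}); every edge is covered by a bag; and for each vertex v the set of bags containing v is connected in the bag tree. The decomposition is therefore valid. The largest bag has 3 vertices, so the width is 2.

Yes; width 2.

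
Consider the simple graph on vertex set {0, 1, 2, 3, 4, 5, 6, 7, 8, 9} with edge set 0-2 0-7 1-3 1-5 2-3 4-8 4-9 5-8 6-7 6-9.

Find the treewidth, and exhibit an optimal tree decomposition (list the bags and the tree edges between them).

Every bag has size at most 3, so the width is 3 − 1 = 2 and tw(G) ≤ 2. The edges 1–5–8–4–9–6–7–0–2–3–1 form a cycle, so G is not a tree and its treewidth is at least 2. The upper and lower bounds meet at 2, so that is the treewidth.

Treewidth 2.
One optimal decomposition is:
Bags: B1 = {1, 5, 8}  B2 = {1, 4, 8}  B3 = {1, 4, 9}  B4 = {1, 6, 9}  B5 = {1, 6, 7}  B6 = {0, 1, 7}  B7 = {0, 1, 2}  B8 = {1, 2, 3}
Tree: B1–B2, B2–B3, B3–B4, B4–B5, B5–B6, B6–B7, B7–B8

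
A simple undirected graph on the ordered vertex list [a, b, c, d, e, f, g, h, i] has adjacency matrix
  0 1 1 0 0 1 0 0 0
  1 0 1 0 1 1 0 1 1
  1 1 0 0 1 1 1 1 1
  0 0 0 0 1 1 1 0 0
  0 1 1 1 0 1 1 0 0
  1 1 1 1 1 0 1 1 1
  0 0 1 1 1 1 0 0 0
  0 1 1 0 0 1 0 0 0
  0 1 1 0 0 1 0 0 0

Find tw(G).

3

A width-3 tree decomposition is:
Bags: B1 = {b, c, e, f}  B2 = {b, c, f, h}  B3 = {c, e, f, g}  B4 = {a, b, c, f}  B5 = {d, e, f, g}  B6 = {b, c, f, i}
Tree: B1–B2, B1–B3, B1–B4, B3–B5, B1–B6
The largest bag has 4 vertices, giving width 3; this decomposition certifies tw(G) ≤ 3. Conversely, {d, e, f, g} is a clique of size 4, and the vertices of any clique must share a bag in every tree decomposition; so some bag has ≥ 4 vertices and tw(G) ≥ 3. Combining the bounds, tw(G) = 3.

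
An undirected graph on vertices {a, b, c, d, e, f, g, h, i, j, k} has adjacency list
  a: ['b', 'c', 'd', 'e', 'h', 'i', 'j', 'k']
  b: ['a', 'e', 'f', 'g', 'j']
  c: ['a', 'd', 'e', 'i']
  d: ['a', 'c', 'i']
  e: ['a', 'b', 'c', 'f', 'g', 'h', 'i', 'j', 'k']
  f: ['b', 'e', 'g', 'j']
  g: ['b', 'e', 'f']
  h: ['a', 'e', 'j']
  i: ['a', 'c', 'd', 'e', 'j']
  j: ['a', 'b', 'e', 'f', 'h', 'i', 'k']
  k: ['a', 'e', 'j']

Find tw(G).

A width-3 tree decomposition is:
Bags: B1 = {a, c, d, i}  B2 = {a, c, e, i}  B3 = {a, e, i, j}  B4 = {a, b, e, j}  B5 = {a, e, j, k}  B6 = {a, e, h, j}  B7 = {b, e, f, j}  B8 = {b, e, f, g}
Tree: B1–B2, B2–B3, B3–B4, B3–B5, B3–B6, B4–B7, B7–B8
The largest bag has 4 vertices, giving width 3; this decomposition certifies tw(G) ≤ 3. On the other hand G contains the 4-clique {a, c, d, i}. A clique must lie in a single bag of any decomposition, so no decomposition can have width below 3. Combining the bounds, tw(G) = 3.

3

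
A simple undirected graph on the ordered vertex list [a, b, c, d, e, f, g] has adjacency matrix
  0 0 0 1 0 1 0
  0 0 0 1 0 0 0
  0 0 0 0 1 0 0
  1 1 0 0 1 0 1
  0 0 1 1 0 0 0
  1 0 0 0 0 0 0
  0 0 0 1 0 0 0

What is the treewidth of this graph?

A width-1 tree decomposition is:
Bags: B1 = {d, e}  B2 = {c, e}  B3 = {a, d}  B4 = {b, d}  B5 = {a, f}  B6 = {d, g}
Tree: B1–B2, B1–B3, B3–B4, B3–B5, B1–B6
The largest bag has 2 vertices, giving width 1; this decomposition certifies tw(G) ≤ 1. Since G has at least one edge (e.g. d–e), it is not an edgeless graph, so tw(G) ≥ 1. Therefore the treewidth is 1.

1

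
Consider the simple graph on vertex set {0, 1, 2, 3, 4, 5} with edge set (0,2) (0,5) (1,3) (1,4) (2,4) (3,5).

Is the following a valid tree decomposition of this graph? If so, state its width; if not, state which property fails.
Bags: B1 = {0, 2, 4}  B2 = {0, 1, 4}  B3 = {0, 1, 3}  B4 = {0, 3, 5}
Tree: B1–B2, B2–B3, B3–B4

Vertex coverage: the bags together contain {0, 1, 2, 3, 4, 5}, the full vertex set. Edge coverage: each edge of G has both endpoints in at least one bag. Running intersection: for every vertex, the bags containing it form a connected subtree. All three properties hold, so this is a valid tree decomposition of width max|bag| − 1 = 2, and hence tw(G) ≤ 2.

Yes; width 2.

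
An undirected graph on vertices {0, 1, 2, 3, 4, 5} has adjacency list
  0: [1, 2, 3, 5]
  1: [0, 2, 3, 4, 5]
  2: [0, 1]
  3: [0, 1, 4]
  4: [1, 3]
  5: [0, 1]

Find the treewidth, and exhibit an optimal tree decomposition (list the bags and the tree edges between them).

Treewidth 2.
One optimal decomposition is:
Bags: B1 = {1, 3, 4}  B2 = {0, 1, 3}  B3 = {0, 1, 5}  B4 = {0, 1, 2}
Tree: B1–B2, B2–B3, B2–B4

Every bag has size at most 3, so the width is 3 − 1 = 2 and tw(G) ≤ 2. For the lower bound, the 3 vertices {0, 1, 2} are pairwise adjacent, and any tree decomposition puts a clique entirely inside one bag — forcing width ≥ 2. Therefore the treewidth is 2.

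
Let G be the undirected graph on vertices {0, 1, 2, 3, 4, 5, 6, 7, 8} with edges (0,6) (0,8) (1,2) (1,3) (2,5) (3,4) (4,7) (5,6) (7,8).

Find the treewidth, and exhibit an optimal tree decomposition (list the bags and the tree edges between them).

Every bag has size at most 3, so the width is 3 − 1 = 2 and tw(G) ≤ 2. For the lower bound, G contains the cycle 0–6–5–2–1–3–4–7–8–0, so G is not a forest; only forests have treewidth ≤ 1, hence tw(G) ≥ 2. The upper and lower bounds meet at 2, so that is the treewidth.

Treewidth 2.
Bags: B1 = {0, 5, 6}  B2 = {0, 2, 5}  B3 = {0, 1, 2}  B4 = {0, 1, 3}  B5 = {0, 3, 4}  B6 = {0, 4, 7}  B7 = {0, 7, 8}
Tree: B1–B2, B2–B3, B3–B4, B4–B5, B5–B6, B6–B7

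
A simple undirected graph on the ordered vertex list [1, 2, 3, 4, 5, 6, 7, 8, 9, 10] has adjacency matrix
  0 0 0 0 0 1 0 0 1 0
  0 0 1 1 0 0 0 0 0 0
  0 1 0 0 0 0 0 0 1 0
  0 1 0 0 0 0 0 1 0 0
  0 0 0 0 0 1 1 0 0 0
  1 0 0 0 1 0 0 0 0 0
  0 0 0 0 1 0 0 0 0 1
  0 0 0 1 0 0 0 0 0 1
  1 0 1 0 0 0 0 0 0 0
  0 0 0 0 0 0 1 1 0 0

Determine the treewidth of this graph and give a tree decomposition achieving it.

Treewidth 2.
One optimal decomposition is:
Bags: B1 = {2, 3, 4}  B2 = {3, 4, 8}  B3 = {3, 8, 10}  B4 = {3, 7, 10}  B5 = {3, 5, 7}  B6 = {3, 5, 6}  B7 = {1, 3, 6}  B8 = {1, 3, 9}
Tree: B1–B2, B2–B3, B3–B4, B4–B5, B5–B6, B6–B7, B7–B8

The largest bag has 3 vertices, giving width 2; this decomposition certifies tw(G) ≤ 2. For the lower bound, G contains the cycle 3–2–4–8–10–7–5–6–1–9–3, so G is not a forest; only forests have treewidth ≤ 1, hence tw(G) ≥ 2. The upper and lower bounds meet at 2, so that is the treewidth.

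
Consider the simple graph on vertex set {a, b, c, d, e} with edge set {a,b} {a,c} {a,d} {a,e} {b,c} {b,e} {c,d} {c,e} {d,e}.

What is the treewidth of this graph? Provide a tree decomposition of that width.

Treewidth 3.
Bags: B1 = {a, b, c, e}  B2 = {a, c, d, e}
Tree: B1–B2

Each bag holds 4 vertices, so the decomposition has width 3, which upper-bounds the treewidth. For the lower bound, the 4 vertices {a, c, d, e} are pairwise adjacent, and any tree decomposition puts a clique entirely inside one bag — forcing width ≥ 3. Hence tw(G) = 3 exactly.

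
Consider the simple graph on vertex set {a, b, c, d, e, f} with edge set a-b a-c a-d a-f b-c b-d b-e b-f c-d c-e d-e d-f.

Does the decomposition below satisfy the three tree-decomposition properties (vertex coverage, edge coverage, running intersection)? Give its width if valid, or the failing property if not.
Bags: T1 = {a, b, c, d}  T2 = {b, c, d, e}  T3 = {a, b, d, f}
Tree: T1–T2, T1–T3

Vertex coverage: the bags together contain {a, b, c, d, e, f}, the full vertex set. Edge coverage: each edge of G has both endpoints in at least one bag. Running intersection: for every vertex, the bags containing it form a connected subtree. All three properties hold, so this is a valid tree decomposition of width max|bag| − 1 = 3, and hence tw(G) ≤ 3.

Yes; width 3.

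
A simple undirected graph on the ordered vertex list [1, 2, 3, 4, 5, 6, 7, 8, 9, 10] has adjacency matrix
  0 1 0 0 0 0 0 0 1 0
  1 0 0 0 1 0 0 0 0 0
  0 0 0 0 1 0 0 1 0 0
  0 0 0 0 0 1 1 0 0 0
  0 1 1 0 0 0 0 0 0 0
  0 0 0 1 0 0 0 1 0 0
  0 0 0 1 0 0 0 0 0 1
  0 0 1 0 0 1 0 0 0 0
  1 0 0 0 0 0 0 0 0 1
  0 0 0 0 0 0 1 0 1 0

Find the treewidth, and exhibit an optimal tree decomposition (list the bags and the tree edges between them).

Every bag has size at most 3, so the width is 3 − 1 = 2 and tw(G) ≤ 2. For the lower bound, G contains the cycle 4–7–10–9–1–2–5–3–8–6–4, so G is not a forest; only forests have treewidth ≤ 1, hence tw(G) ≥ 2. The upper and lower bounds meet at 2, so that is the treewidth.

Treewidth 2.
One optimal decomposition is:
Bags: B1 = {4, 7, 10}  B2 = {4, 9, 10}  B3 = {1, 4, 9}  B4 = {1, 2, 4}  B5 = {2, 4, 5}  B6 = {3, 4, 5}  B7 = {3, 4, 8}  B8 = {4, 6, 8}
Tree: B1–B2, B2–B3, B3–B4, B4–B5, B5–B6, B6–B7, B7–B8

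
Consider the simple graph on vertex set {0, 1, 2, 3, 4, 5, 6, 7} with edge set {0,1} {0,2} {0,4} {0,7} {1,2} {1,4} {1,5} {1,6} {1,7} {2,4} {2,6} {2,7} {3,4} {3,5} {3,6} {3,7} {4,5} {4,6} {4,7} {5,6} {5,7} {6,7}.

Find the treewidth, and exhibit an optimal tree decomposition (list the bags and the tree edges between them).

Each bag holds 5 vertices, so the decomposition has width 4, which upper-bounds the treewidth. For the lower bound, the 5 vertices {0, 1, 2, 4, 7} are pairwise adjacent, and any tree decomposition puts a clique entirely inside one bag — forcing width ≥ 4. Hence tw(G) = 4 exactly.

Treewidth 4.
One optimal decomposition is:
Bags: B1 = {1, 4, 5, 6, 7}  B2 = {1, 2, 4, 6, 7}  B3 = {3, 4, 5, 6, 7}  B4 = {0, 1, 2, 4, 7}
Tree: B1–B2, B1–B3, B2–B4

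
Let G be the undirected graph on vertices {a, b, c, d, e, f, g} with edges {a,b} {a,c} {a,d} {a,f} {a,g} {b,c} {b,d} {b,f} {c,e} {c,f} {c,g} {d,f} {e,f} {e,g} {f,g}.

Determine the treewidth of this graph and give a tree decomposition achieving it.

Treewidth 3.
One such decomposition:
Bags: B1 = {a, b, c, f}  B2 = {a, c, f, g}  B3 = {a, b, d, f}  B4 = {c, e, f, g}
Tree: B1–B2, B1–B3, B2–B4

The largest bag has 4 vertices, giving width 3; this decomposition certifies tw(G) ≤ 3. On the other hand G contains the 4-clique {a, b, d, f}. A clique must lie in a single bag of any decomposition, so no decomposition can have width below 3. Hence tw(G) = 3 exactly.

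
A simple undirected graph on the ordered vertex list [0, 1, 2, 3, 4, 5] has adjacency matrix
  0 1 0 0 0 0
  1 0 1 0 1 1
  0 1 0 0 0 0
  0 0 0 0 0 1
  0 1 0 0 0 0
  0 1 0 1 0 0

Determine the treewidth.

1

A width-1 tree decomposition is:
Bags: B1 = {1, 5}  B2 = {3, 5}  B3 = {0, 1}  B4 = {1, 4}  B5 = {1, 2}
Tree: B1–B2, B1–B3, B3–B4, B3–B5
Each bag holds 2 vertices, so the decomposition has width 1, which upper-bounds the treewidth. Any graph with an edge has treewidth ≥ 1, and G has the edge 1–5. Therefore the treewidth is 1.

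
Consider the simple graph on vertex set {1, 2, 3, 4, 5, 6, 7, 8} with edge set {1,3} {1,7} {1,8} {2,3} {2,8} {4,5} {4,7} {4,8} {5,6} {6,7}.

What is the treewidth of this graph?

2

A width-2 tree decomposition is:
Bags: B1 = {2, 3, 8}  B2 = {1, 3, 8}  B3 = {1, 4, 8}  B4 = {1, 4, 7}  B5 = {4, 5, 7}  B6 = {5, 6, 7}
Tree: B1–B2, B2–B3, B3–B4, B4–B5, B5–B6
The largest bag has 3 vertices, giving width 2; this decomposition certifies tw(G) ≤ 2. Since 2–3–1–8–2 is a cycle in G, G is not acyclic. Forests are exactly the graphs of treewidth ≤ 1, so tw(G) ≥ 2. Therefore the treewidth is 2.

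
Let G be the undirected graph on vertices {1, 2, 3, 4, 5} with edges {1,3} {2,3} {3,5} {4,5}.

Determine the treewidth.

1

A width-1 tree decomposition is:
Bags: B1 = {2, 3}  B2 = {3, 5}  B3 = {1, 3}  B4 = {4, 5}
Tree: B1–B2, B1–B3, B2–B4
Every bag has size at most 2, so the width is 2 − 1 = 1 and tw(G) ≤ 1. G has an edge, so its treewidth is at least 1. Therefore the treewidth is 1.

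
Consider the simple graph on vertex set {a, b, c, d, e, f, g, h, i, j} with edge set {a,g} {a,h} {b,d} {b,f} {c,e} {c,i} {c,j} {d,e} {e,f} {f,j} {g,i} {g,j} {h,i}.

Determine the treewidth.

A width-2 tree decomposition is:
Bags: B1 = {b, d, f}  B2 = {d, e, f}  B3 = {e, f, j}  B4 = {c, e, j}  B5 = {c, g, j}  B6 = {c, g, i}  B7 = {a, g, i}  B8 = {a, h, i}
Tree: B1–B2, B2–B3, B3–B4, B4–B5, B5–B6, B6–B7, B7–B8
Every bag has size at most 3, so the width is 3 − 1 = 2 and tw(G) ≤ 2. The edges b–d–e–f–b form a cycle, so G is not a tree and its treewidth is at least 2. The upper and lower bounds meet at 2, so that is the treewidth.

2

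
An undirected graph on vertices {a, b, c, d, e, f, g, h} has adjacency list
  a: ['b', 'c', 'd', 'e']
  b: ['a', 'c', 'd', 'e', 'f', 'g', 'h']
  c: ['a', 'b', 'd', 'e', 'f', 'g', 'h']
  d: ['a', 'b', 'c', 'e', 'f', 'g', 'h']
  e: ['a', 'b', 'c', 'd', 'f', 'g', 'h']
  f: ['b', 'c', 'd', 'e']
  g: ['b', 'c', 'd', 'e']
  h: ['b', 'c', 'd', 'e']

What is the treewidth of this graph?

A width-4 tree decomposition is:
Bags: B1 = {b, c, d, e, h}  B2 = {a, b, c, d, e}  B3 = {b, c, d, e, f}  B4 = {b, c, d, e, g}
Tree: B1–B2, B1–B3, B2–B4
The largest bag has 5 vertices, giving width 4; this decomposition certifies tw(G) ≤ 4. Conversely, {b, c, d, e, g} is a clique of size 5, and the vertices of any clique must share a bag in every tree decomposition; so some bag has ≥ 5 vertices and tw(G) ≥ 4. The upper and lower bounds meet at 4, so that is the treewidth.

4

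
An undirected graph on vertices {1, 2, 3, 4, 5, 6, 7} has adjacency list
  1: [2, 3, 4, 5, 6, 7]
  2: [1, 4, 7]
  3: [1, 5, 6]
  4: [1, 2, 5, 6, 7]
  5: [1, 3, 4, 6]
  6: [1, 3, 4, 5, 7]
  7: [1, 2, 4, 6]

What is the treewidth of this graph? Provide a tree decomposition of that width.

Treewidth 3.
One optimal decomposition is:
Bags: B1 = {1, 3, 5, 6}  B2 = {1, 4, 5, 6}  B3 = {1, 4, 6, 7}  B4 = {1, 2, 4, 7}
Tree: B1–B2, B2–B3, B3–B4

Every bag has size at most 4, so the width is 4 − 1 = 3 and tw(G) ≤ 3. For the lower bound, the 4 vertices {1, 3, 5, 6} are pairwise adjacent, and any tree decomposition puts a clique entirely inside one bag — forcing width ≥ 3. Therefore the treewidth is 3.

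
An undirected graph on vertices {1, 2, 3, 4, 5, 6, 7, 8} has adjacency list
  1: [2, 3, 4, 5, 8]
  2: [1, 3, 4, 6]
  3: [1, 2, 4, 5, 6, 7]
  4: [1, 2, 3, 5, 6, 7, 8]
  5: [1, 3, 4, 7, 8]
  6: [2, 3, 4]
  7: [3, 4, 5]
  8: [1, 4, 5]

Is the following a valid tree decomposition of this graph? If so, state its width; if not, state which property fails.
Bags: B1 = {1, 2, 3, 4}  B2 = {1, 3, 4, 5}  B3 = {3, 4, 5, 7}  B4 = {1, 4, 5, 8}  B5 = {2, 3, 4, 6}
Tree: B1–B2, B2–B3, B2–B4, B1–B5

Yes; width 3.

Every vertex of G appears in some bag (union = {1, 2, 3, 4, 5, 6, 7, 8}); every edge is covered by a bag; and for each vertex v the set of bags containing v is connected in the bag tree. The decomposition is therefore valid. The largest bag has 4 vertices, so the width is 3.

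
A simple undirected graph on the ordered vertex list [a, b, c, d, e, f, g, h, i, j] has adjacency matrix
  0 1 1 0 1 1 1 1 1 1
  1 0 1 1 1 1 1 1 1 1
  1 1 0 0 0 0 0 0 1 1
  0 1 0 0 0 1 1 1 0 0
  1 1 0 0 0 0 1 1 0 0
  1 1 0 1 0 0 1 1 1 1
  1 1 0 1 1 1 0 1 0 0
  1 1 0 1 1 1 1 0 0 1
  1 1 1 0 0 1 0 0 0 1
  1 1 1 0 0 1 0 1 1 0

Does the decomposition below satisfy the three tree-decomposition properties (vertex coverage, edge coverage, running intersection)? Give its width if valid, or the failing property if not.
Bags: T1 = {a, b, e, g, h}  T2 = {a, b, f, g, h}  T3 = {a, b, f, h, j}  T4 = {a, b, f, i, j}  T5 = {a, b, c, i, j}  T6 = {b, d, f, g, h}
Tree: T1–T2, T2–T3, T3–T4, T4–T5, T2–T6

Yes; width 4.

Checking the three conditions: (i) the bags cover all of {a, b, c, d, e, f, g, h, i, j}; (ii) for each edge, some bag contains both endpoints; (iii) the bags containing any fixed vertex form a subtree. All hold, so the decomposition is valid with width 5 − 1 = 4.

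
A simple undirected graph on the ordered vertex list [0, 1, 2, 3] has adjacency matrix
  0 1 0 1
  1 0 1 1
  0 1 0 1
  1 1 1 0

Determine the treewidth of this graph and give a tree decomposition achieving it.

Each bag holds 3 vertices, so the decomposition has width 2, which upper-bounds the treewidth. On the other hand G contains the 3-clique {0, 1, 3}. A clique must lie in a single bag of any decomposition, so no decomposition can have width below 2. The upper and lower bounds meet at 2, so that is the treewidth.

Treewidth 2.
One optimal decomposition is:
Bags: B1 = {0, 1, 3}  B2 = {1, 2, 3}
Tree: B1–B2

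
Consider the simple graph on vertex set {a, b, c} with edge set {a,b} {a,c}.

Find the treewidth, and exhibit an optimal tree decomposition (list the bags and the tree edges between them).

The largest bag has 2 vertices, giving width 1; this decomposition certifies tw(G) ≤ 1. Since G has at least one edge (e.g. a–c), it is not an edgeless graph, so tw(G) ≥ 1. Hence tw(G) = 1 exactly.

Treewidth 1.
One such decomposition:
Bags: B1 = {a, c}  B2 = {a, b}
Tree: B1–B2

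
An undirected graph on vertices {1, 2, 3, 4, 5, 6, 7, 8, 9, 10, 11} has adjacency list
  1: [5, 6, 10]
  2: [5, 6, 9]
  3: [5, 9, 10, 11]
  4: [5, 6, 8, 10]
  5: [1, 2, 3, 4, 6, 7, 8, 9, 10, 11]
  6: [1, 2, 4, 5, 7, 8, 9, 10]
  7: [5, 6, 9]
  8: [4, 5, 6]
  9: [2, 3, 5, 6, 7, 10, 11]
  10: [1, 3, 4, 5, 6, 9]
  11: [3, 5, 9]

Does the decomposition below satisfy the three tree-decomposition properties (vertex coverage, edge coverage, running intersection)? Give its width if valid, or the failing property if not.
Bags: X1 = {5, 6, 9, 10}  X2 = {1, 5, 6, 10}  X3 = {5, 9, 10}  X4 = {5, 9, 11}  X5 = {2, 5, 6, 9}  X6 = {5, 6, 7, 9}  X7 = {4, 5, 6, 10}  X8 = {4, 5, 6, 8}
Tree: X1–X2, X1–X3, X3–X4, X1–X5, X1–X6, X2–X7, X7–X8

No — vertex 3 appears in no bag.

A tree decomposition must satisfy three properties: every vertex lies in some bag; for every edge, both endpoints lie together in some bag; and for every vertex, the bags containing it form a connected subtree. Here vertex 3 appears in no bag, so the decomposition is invalid.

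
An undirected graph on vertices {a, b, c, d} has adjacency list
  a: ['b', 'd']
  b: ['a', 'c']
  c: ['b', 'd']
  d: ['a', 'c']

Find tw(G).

A width-2 tree decomposition is:
Bags: B1 = {a, b, c}  B2 = {a, c, d}
Tree: B1–B2
The largest bag has 3 vertices, giving width 2; this decomposition certifies tw(G) ≤ 2. The edges c–b–a–d–c form a cycle, so G is not a tree and its treewidth is at least 2. The upper and lower bounds meet at 2, so that is the treewidth.

2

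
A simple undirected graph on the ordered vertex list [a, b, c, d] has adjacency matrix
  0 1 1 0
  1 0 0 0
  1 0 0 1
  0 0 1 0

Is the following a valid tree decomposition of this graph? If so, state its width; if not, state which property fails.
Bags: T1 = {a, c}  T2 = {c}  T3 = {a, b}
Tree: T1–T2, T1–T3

A tree decomposition must satisfy three properties: every vertex lies in some bag; for every edge, both endpoints lie together in some bag; and for every vertex, the bags containing it form a connected subtree. Here vertex d appears in no bag, so the decomposition is invalid.

No — vertex d appears in no bag.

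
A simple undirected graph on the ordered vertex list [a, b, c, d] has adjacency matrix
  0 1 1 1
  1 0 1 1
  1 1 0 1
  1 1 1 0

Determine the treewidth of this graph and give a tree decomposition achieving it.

With just one bag of size 4, the width is 4 − 1 = 3, so tw(G) ≤ 3. Conversely, {a, b, c, d} is a clique of size 4, and the vertices of any clique must share a bag in every tree decomposition; so some bag has ≥ 4 vertices and tw(G) ≥ 3. Hence tw(G) = 3 exactly.

Treewidth 3.
One such decomposition:
Bags: B1 = {a, b, c, d}
Tree: (single bag)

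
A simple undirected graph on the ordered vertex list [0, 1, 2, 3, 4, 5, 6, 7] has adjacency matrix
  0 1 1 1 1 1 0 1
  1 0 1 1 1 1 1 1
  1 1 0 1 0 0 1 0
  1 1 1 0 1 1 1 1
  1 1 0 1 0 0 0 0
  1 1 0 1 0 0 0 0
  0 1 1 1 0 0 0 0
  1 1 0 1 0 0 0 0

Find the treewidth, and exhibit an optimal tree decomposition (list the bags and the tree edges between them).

The largest bag has 4 vertices, giving width 3; this decomposition certifies tw(G) ≤ 3. Conversely, {0, 1, 2, 3} is a clique of size 4, and the vertices of any clique must share a bag in every tree decomposition; so some bag has ≥ 4 vertices and tw(G) ≥ 3. Combining the bounds, tw(G) = 3.

Treewidth 3.
One optimal decomposition is:
Bags: B1 = {1, 2, 3, 6}  B2 = {0, 1, 2, 3}  B3 = {0, 1, 3, 7}  B4 = {0, 1, 3, 5}  B5 = {0, 1, 3, 4}
Tree: B1–B2, B2–B3, B2–B4, B2–B5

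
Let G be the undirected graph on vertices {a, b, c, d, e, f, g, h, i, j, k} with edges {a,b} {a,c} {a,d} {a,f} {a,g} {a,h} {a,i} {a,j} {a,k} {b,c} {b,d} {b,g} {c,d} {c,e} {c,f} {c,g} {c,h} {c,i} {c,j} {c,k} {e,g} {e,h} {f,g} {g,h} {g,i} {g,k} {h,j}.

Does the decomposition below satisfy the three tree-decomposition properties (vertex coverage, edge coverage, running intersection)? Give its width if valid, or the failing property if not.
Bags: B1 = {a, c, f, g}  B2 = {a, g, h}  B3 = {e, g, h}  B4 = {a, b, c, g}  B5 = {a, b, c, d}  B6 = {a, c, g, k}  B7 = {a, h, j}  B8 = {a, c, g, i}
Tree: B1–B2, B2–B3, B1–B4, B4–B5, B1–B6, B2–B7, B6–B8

No — edge (c,h) lies in no bag.

A tree decomposition must satisfy three properties: every vertex lies in some bag; for every edge, both endpoints lie together in some bag; and for every vertex, the bags containing it form a connected subtree. Here edge (c,h) lies in no bag, so the decomposition is invalid.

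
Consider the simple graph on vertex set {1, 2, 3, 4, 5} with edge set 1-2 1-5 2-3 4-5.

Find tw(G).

A width-1 tree decomposition is:
Bags: B1 = {2, 3}  B2 = {1, 2}  B3 = {1, 5}  B4 = {4, 5}
Tree: B1–B2, B2–B3, B3–B4
Every bag has size at most 2, so the width is 2 − 1 = 1 and tw(G) ≤ 1. G has an edge, so its treewidth is at least 1. Therefore the treewidth is 1.

1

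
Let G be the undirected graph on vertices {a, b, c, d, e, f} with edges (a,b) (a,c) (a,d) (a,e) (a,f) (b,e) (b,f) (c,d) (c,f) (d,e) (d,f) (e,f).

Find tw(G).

A width-3 tree decomposition is:
Bags: B1 = {a, d, e, f}  B2 = {a, b, e, f}  B3 = {a, c, d, f}
Tree: B1–B2, B1–B3
Each bag holds 4 vertices, so the decomposition has width 3, which upper-bounds the treewidth. Conversely, {a, d, e, f} is a clique of size 4, and the vertices of any clique must share a bag in every tree decomposition; so some bag has ≥ 4 vertices and tw(G) ≥ 3. Therefore the treewidth is 3.

3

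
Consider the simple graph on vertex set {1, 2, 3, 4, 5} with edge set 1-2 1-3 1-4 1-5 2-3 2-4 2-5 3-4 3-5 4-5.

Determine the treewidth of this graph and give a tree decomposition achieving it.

Treewidth 4.
Bags: B1 = {1, 2, 3, 4, 5}
Tree: (single bag)

A single bag containing all 5 vertices is trivially a valid decomposition of width 4. On the other hand G contains the 5-clique {1, 2, 3, 4, 5}. A clique must lie in a single bag of any decomposition, so no decomposition can have width below 4. Combining the bounds, tw(G) = 4.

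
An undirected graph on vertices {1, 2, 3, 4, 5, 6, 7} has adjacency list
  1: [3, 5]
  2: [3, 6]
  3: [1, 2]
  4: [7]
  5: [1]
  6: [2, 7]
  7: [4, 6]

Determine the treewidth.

1

A width-1 tree decomposition is:
Bags: B1 = {1, 5}  B2 = {1, 3}  B3 = {2, 3}  B4 = {2, 6}  B5 = {6, 7}  B6 = {4, 7}
Tree: B1–B2, B2–B3, B3–B4, B4–B5, B5–B6
The largest bag has 2 vertices, giving width 1; this decomposition certifies tw(G) ≤ 1. Any graph with an edge has treewidth ≥ 1, and G has the edge 5–1. Therefore the treewidth is 1.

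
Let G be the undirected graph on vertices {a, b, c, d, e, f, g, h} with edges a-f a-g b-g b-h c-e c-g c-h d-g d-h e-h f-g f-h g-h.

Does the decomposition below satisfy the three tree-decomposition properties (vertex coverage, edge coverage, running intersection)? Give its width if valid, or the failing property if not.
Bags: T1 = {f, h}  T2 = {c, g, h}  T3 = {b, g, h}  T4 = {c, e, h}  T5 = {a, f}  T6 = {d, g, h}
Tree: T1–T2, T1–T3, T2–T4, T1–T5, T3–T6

A tree decomposition must satisfy three properties: every vertex lies in some bag; for every edge, both endpoints lie together in some bag; and for every vertex, the bags containing it form a connected subtree. Here edge (g,f) lies in no bag, so the decomposition is invalid.

No — edge (g,f) lies in no bag.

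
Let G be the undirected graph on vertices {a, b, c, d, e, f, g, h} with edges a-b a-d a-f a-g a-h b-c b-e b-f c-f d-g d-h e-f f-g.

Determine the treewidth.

2

A width-2 tree decomposition is:
Bags: B1 = {b, e, f}  B2 = {a, b, f}  B3 = {b, c, f}  B4 = {a, f, g}  B5 = {a, d, g}  B6 = {a, d, h}
Tree: B1–B2, B2–B3, B2–B4, B4–B5, B5–B6
The largest bag has 3 vertices, giving width 2; this decomposition certifies tw(G) ≤ 2. For the lower bound, the 3 vertices {a, d, g} are pairwise adjacent, and any tree decomposition puts a clique entirely inside one bag — forcing width ≥ 2. Therefore the treewidth is 2.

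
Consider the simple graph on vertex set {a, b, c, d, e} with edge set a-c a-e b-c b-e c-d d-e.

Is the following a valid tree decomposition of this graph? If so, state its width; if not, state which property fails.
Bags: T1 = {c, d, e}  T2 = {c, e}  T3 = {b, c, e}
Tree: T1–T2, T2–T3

A tree decomposition must satisfy three properties: every vertex lies in some bag; for every edge, both endpoints lie together in some bag; and for every vertex, the bags containing it form a connected subtree. Here vertex a appears in no bag, so the decomposition is invalid.

No — vertex a appears in no bag.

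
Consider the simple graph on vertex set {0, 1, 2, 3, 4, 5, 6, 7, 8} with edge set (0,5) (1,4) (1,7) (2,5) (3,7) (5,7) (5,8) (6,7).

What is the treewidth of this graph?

1

A width-1 tree decomposition is:
Bags: B1 = {5, 8}  B2 = {5, 7}  B3 = {1, 7}  B4 = {2, 5}  B5 = {1, 4}  B6 = {0, 5}  B7 = {6, 7}  B8 = {3, 7}
Tree: B1–B2, B2–B3, B1–B4, B3–B5, B1–B6, B3–B7, B7–B8
Each bag holds 2 vertices, so the decomposition has width 1, which upper-bounds the treewidth. Any graph with an edge has treewidth ≥ 1, and G has the edge 5–8. Combining the bounds, tw(G) = 1.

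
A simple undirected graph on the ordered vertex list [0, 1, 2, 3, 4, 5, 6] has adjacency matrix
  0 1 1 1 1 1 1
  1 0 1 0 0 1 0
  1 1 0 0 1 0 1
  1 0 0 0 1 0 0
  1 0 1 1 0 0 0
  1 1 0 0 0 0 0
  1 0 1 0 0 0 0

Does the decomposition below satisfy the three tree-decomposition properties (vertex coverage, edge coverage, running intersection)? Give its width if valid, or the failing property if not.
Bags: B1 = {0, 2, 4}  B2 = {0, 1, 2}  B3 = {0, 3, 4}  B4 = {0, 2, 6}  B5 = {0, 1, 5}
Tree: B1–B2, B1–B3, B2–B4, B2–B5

Checking the three conditions: (i) the bags cover all of {0, 1, 2, 3, 4, 5, 6}; (ii) for each edge, some bag contains both endpoints; (iii) the bags containing any fixed vertex form a subtree. All hold, so the decomposition is valid with width 3 − 1 = 2.

Yes; width 2.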